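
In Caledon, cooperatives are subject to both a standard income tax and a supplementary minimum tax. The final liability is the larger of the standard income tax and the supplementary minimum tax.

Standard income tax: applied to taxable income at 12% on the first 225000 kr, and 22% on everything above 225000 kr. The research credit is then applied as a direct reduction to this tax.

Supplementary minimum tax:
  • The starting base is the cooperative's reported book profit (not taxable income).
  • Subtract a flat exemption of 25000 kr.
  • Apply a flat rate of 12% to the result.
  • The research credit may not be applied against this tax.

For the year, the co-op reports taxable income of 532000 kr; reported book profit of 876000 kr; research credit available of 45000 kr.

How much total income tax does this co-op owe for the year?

102120 kr

Supplementary minimum tax:
  Base (reported book profit): 876000 kr
  Less exemption 25000 kr → base 851000 kr
  851000 kr × 12% = 102120 kr

Standard income tax:
  225000 kr × 12% = 27000 kr
  307000 kr × 22% = 67540 kr
  → 94540 kr
  Less research credit 45000 kr → 49540 kr

102120 kr > 49540 kr, so the supplementary minimum tax is the binding amount.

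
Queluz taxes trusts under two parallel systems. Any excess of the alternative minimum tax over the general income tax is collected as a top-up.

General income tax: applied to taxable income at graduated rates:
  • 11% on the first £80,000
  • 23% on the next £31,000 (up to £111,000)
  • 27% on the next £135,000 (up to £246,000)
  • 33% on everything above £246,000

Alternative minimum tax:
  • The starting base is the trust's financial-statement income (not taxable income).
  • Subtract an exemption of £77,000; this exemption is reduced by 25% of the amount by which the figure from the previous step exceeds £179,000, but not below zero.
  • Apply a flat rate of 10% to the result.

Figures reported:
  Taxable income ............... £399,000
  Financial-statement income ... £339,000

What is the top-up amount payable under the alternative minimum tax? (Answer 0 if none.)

£0

General income tax:
  £80,000 × 11% = £8,800
  £31,000 × 23% = £7,130
  £135,000 × 27% = £36,450
  £153,000 × 33% = £50,490
  → £102,870

Alternative minimum tax:
  Base (financial-statement income): £339,000
  Exemption: £77,000 − 25% × (£339,000 − £179,000) = £77,000 − £40,000 = £37,000
  Base: £339,000 − £37,000 = £302,000
  £302,000 × 10% = £30,200

£30,200 ≤ £102,870, so no add-on is due.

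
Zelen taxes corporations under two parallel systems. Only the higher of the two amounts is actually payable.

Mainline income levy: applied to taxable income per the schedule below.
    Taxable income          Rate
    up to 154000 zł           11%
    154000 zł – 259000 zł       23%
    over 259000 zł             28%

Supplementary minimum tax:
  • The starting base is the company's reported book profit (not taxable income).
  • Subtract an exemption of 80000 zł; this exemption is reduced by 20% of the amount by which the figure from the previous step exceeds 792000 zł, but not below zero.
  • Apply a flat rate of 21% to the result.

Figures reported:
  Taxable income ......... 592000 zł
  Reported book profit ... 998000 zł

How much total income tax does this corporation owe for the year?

201432 zł

Mainline income levy:
  154000 zł × 11% = 16940 zł
  105000 zł × 23% = 24150 zł
  333000 zł × 28% = 93240 zł
  → 134330 zł

Supplementary minimum tax:
  Base (reported book profit): 998000 zł
  Exemption: 80000 zł − 20% × (998000 zł − 792000 zł) = 80000 zł − 41200 zł = 38800 zł
  Base: 998000 zł − 38800 zł = 959200 zł
  959200 zł × 21% = 201432 zł

201432 zł > 134330 zł, so the supplementary minimum tax is the binding amount.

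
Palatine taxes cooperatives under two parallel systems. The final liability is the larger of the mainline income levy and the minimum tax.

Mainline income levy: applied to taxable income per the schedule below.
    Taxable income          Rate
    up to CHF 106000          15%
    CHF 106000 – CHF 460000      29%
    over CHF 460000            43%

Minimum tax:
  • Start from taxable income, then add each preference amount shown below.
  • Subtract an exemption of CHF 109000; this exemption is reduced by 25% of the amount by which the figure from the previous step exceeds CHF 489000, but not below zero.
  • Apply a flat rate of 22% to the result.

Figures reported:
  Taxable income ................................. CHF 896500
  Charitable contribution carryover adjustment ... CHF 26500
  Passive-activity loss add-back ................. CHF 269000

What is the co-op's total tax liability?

Minimum tax:
  Adjusted income: CHF 896500 + CHF 26500 + CHF 269000 = CHF 1192000
  Exemption: 25% × (CHF 1192000 − CHF 489000) = CHF 175750 ≥ CHF 109000, so the exemption is fully phased out
  Base: CHF 1192000 − CHF 0 = CHF 1192000
  CHF 1192000 × 22% = CHF 262240

Mainline income levy:
  CHF 106000 × 15% = CHF 15900
  CHF 354000 × 29% = CHF 102660
  CHF 436500 × 43% = CHF 187695
  → CHF 306255

CHF 306255 > CHF 262240, so the mainline income levy governs.

CHF 306255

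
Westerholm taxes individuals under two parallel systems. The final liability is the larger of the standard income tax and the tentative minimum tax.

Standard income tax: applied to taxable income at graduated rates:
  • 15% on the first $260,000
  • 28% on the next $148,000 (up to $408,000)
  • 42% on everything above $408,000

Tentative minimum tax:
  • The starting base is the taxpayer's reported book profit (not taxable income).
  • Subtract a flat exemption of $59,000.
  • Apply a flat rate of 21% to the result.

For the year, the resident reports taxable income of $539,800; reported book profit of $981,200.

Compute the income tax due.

$193,662

Standard income tax:
  $260,000 × 15% = $39,000
  $148,000 × 28% = $41,440
  $131,800 × 42% = $55,356
  → $135,796

Tentative minimum tax:
  Base (reported book profit): $981,200
  Less exemption $59,000 → base $922,200
  $922,200 × 21% = $193,662

$193,662 > $135,796, so the tentative minimum tax is the binding amount.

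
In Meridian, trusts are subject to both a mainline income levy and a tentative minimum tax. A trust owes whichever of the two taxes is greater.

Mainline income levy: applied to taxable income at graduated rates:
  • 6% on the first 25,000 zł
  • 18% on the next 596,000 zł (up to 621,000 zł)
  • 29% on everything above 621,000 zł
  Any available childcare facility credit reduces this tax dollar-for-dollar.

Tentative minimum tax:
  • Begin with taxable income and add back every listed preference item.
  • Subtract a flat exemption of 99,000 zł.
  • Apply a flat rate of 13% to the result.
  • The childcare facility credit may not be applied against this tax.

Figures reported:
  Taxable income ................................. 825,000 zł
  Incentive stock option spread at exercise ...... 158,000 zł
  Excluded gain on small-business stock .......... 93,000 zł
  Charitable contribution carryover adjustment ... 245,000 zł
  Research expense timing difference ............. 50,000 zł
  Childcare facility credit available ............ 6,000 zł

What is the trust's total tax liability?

165,360 zł

Tentative minimum tax:
  Adjusted income: 825,000 zł + 158,000 zł + 93,000 zł + 245,000 zł + 50,000 zł = 1,371,000 zł
  Less exemption 99,000 zł → base 1,272,000 zł
  1,272,000 zł × 13% = 165,360 zł

Mainline income levy:
  25,000 zł × 6% = 1,500 zł
  596,000 zł × 18% = 107,280 zł
  204,000 zł × 29% = 59,160 zł
  → 167,940 zł
  Less childcare facility credit 6,000 zł → 161,940 zł

165,360 zł > 161,940 zł, so the tentative minimum tax is the binding amount.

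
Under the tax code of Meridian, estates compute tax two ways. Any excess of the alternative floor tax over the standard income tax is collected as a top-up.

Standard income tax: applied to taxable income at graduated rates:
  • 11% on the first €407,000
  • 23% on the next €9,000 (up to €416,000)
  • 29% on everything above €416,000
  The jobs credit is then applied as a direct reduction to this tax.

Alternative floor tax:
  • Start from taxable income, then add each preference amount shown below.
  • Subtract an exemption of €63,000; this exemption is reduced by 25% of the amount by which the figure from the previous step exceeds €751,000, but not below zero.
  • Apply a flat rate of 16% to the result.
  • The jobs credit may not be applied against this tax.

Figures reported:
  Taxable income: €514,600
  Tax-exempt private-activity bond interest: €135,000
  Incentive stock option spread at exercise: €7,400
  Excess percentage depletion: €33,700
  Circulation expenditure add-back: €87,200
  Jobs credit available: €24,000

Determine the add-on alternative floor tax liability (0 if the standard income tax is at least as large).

€64,026

Alternative floor tax:
  Adjusted income: €514,600 + €135,000 + €7,400 + €33,700 + €87,200 = €777,900
  Exemption: €63,000 − 25% × (€777,900 − €751,000) = €63,000 − €6,725 = €56,275
  Base: €777,900 − €56,275 = €721,625
  €721,625 × 16% = €115,460

Standard income tax:
  €407,000 × 11% = €44,770
  €9,000 × 23% = €2,070
  €98,600 × 29% = €28,594
  → €75,434
  Less jobs credit €24,000 → €51,434

Excess of alternative floor tax over standard income tax: €115,460 − €51,434 = €64,026.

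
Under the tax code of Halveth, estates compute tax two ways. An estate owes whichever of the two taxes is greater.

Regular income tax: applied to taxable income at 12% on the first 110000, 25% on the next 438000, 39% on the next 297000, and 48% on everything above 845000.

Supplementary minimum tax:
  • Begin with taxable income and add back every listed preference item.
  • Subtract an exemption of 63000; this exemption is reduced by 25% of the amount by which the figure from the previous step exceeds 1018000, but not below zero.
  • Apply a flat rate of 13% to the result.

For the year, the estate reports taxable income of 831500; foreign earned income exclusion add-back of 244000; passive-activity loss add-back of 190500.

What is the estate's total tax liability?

233265

Supplementary minimum tax:
  Adjusted income: 831500 + 244000 + 190500 = 1266000
  Exemption: 63000 − 25% × (1266000 − 1018000) = 63000 − 62000 = 1000
  Base: 1266000 − 1000 = 1265000
  1265000 × 13% = 164450

Regular income tax:
  110000 × 12% = 13200
  438000 × 25% = 109500
  283500 × 39% = 110565
  → 233265

233265 > 164450, so the regular income tax governs.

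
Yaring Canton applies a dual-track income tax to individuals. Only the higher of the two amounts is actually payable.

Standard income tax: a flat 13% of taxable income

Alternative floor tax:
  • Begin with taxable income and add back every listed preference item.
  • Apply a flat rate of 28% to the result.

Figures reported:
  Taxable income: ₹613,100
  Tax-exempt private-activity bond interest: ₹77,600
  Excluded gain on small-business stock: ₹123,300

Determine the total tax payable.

Alternative floor tax:
  Adjusted income: ₹613,100 + ₹77,600 + ₹123,300 = ₹814,000
  ₹814,000 × 28% = ₹227,920

Standard income tax:
  ₹613,100 × 13% = ₹79,703

₹227,920 > ₹79,703, so the alternative floor tax is the binding amount.

₹227,920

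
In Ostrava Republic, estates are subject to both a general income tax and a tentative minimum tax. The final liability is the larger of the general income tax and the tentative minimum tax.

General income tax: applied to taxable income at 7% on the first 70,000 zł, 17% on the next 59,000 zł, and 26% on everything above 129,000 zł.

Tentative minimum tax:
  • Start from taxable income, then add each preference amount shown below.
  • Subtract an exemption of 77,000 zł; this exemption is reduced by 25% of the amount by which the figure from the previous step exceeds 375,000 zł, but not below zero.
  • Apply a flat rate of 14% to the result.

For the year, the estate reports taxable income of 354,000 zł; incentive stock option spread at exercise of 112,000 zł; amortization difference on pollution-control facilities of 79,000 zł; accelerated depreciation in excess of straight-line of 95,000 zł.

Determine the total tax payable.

Tentative minimum tax:
  Adjusted income: 354,000 zł + 112,000 zł + 79,000 zł + 95,000 zł = 640,000 zł
  Exemption: 77,000 zł − 25% × (640,000 zł − 375,000 zł) = 77,000 zł − 66,250 zł = 10,750 zł
  Base: 640,000 zł − 10,750 zł = 629,250 zł
  629,250 zł × 14% = 88,095 zł

General income tax:
  70,000 zł × 7% = 4,900 zł
  59,000 zł × 17% = 10,030 zł
  225,000 zł × 26% = 58,500 zł
  → 73,430 zł

88,095 zł > 73,430 zł, so the tentative minimum tax is the binding amount.

88,095 zł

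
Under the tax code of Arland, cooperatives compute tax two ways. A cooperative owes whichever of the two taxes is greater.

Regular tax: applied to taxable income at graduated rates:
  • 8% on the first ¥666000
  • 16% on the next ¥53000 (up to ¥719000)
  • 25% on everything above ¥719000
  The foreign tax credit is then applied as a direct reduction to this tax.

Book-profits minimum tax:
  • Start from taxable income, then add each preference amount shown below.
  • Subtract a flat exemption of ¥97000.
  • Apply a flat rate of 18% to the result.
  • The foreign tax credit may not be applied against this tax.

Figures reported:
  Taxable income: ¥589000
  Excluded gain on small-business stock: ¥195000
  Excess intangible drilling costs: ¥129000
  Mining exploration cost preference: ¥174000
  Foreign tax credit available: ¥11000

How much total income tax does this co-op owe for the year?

¥178200

Book-profits minimum tax:
  Adjusted income: ¥589000 + ¥195000 + ¥129000 + ¥174000 = ¥1087000
  Less exemption ¥97000 → base ¥990000
  ¥990000 × 18% = ¥178200

Regular tax:
  ¥589000 × 8% = ¥47120
  Less foreign tax credit ¥11000 → ¥36120

¥178200 > ¥36120, so the book-profits minimum tax is the binding amount.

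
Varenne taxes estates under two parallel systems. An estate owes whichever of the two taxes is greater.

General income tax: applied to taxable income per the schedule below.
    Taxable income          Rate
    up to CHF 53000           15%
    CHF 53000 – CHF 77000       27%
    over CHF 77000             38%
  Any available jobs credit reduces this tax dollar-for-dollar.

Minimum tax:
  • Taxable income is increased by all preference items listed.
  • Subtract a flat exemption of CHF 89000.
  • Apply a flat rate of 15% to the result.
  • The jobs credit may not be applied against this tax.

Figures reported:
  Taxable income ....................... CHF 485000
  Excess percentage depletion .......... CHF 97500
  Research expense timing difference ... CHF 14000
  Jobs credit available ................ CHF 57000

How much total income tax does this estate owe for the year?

General income tax:
  CHF 53000 × 15% = CHF 7950
  CHF 24000 × 27% = CHF 6480
  CHF 408000 × 38% = CHF 155040
  → CHF 169470
  Less jobs credit CHF 57000 → CHF 112470

Minimum tax:
  Adjusted income: CHF 485000 + CHF 97500 + CHF 14000 = CHF 596500
  Less exemption CHF 89000 → base CHF 507500
  CHF 507500 × 15% = CHF 76125

CHF 112470 > CHF 76125, so the general income tax governs.

CHF 112470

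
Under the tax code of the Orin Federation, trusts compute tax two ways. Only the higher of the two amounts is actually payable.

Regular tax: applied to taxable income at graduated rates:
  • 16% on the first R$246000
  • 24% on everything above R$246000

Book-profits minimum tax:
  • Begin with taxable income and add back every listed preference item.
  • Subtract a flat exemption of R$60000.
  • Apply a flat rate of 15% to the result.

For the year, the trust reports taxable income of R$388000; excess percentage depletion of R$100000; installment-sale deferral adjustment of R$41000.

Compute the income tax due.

R$73440

Regular tax:
  R$246000 × 16% = R$39360
  R$142000 × 24% = R$34080
  → R$73440

Book-profits minimum tax:
  Adjusted income: R$388000 + R$100000 + R$41000 = R$529000
  Less exemption R$60000 → base R$469000
  R$469000 × 15% = R$70350

R$73440 > R$70350, so the regular tax governs.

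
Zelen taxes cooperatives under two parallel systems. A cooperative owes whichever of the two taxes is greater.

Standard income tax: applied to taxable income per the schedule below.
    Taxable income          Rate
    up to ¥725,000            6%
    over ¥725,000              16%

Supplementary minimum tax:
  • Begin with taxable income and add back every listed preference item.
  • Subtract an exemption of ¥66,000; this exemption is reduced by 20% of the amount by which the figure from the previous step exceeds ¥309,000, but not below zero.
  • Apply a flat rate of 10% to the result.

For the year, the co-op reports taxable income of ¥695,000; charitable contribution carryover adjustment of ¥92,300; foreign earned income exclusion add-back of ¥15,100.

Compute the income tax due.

¥80,240

Supplementary minimum tax:
  Adjusted income: ¥695,000 + ¥92,300 + ¥15,100 = ¥802,400
  Exemption: 20% × (¥802,400 − ¥309,000) = ¥98,680 ≥ ¥66,000, so the exemption is fully phased out
  Base: ¥802,400 − ¥0 = ¥802,400
  ¥802,400 × 10% = ¥80,240

Standard income tax:
  ¥695,000 × 6% = ¥41,700

¥80,240 > ¥41,700, so the supplementary minimum tax is the binding amount.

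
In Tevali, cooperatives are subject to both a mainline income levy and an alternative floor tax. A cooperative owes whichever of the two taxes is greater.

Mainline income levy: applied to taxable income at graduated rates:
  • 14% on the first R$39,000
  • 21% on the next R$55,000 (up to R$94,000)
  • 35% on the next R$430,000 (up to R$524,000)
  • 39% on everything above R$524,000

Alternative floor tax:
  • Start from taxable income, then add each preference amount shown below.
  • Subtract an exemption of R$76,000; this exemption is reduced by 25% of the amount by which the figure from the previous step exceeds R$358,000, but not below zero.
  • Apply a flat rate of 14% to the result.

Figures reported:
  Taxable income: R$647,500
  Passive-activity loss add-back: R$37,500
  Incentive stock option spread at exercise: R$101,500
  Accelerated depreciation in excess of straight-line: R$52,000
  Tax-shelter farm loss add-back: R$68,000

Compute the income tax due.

Alternative floor tax:
  Adjusted income: R$647,500 + R$37,500 + R$101,500 + R$52,000 + R$68,000 = R$906,500
  Exemption: 25% × (R$906,500 − R$358,000) = R$137,125 ≥ R$76,000, so the exemption is fully phased out
  Base: R$906,500 − R$0 = R$906,500
  R$906,500 × 14% = R$126,910

Mainline income levy:
  R$39,000 × 14% = R$5,460
  R$55,000 × 21% = R$11,550
  R$430,000 × 35% = R$150,500
  R$123,500 × 39% = R$48,165
  → R$215,675

R$215,675 > R$126,910, so the mainline income levy governs.

R$215,675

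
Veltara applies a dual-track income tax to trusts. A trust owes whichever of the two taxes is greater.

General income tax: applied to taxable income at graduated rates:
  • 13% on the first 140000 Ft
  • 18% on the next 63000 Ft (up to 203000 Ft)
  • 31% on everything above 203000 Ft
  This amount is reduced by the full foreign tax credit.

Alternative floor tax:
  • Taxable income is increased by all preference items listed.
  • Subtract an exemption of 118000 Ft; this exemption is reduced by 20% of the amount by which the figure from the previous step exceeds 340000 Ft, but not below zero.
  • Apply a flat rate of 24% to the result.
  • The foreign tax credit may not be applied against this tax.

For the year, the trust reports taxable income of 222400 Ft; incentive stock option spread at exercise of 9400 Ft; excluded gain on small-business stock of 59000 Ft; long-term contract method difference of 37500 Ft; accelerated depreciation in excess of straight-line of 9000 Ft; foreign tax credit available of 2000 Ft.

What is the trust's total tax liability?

52632 Ft

Alternative floor tax:
  Adjusted income: 222400 Ft + 9400 Ft + 59000 Ft + 37500 Ft + 9000 Ft = 337300 Ft
  Exemption: 337300 Ft ≤ 340000 Ft, so full 118000 Ft applies
  Base: 337300 Ft − 118000 Ft = 219300 Ft
  219300 Ft × 24% = 52632 Ft

General income tax:
  140000 Ft × 13% = 18200 Ft
  63000 Ft × 18% = 11340 Ft
  19400 Ft × 31% = 6014 Ft
  → 35554 Ft
  Less foreign tax credit 2000 Ft → 33554 Ft

52632 Ft > 33554 Ft, so the alternative floor tax is the binding amount.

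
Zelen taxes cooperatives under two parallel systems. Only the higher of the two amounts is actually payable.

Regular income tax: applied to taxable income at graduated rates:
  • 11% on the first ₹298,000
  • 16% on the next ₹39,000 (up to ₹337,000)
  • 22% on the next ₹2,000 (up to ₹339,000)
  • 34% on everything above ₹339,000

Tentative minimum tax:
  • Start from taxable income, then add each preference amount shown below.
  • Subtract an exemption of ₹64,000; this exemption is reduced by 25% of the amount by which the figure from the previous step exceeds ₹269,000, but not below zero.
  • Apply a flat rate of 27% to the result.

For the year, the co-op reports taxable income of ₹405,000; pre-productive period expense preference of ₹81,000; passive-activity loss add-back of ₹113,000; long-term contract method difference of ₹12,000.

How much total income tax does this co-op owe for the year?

Tentative minimum tax:
  Adjusted income: ₹405,000 + ₹81,000 + ₹113,000 + ₹12,000 = ₹611,000
  Exemption: 25% × (₹611,000 − ₹269,000) = ₹85,500 ≥ ₹64,000, so the exemption is fully phased out
  Base: ₹611,000 − ₹0 = ₹611,000
  ₹611,000 × 27% = ₹164,970

Regular income tax:
  ₹298,000 × 11% = ₹32,780
  ₹39,000 × 16% = ₹6,240
  ₹2,000 × 22% = ₹440
  ₹66,000 × 34% = ₹22,440
  → ₹61,900

₹164,970 > ₹61,900, so the tentative minimum tax is the binding amount.

₹164,970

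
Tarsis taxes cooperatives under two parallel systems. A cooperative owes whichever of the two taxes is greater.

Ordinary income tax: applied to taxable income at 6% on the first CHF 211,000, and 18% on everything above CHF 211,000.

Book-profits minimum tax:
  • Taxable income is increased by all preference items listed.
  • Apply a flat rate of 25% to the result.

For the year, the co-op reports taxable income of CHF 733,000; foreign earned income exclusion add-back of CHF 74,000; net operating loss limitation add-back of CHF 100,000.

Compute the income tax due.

Ordinary income tax:
  CHF 211,000 × 6% = CHF 12,660
  CHF 522,000 × 18% = CHF 93,960
  → CHF 106,620

Book-profits minimum tax:
  Adjusted income: CHF 733,000 + CHF 74,000 + CHF 100,000 = CHF 907,000
  CHF 907,000 × 25% = CHF 226,750

CHF 226,750 > CHF 106,620, so the book-profits minimum tax is the binding amount.

CHF 226,750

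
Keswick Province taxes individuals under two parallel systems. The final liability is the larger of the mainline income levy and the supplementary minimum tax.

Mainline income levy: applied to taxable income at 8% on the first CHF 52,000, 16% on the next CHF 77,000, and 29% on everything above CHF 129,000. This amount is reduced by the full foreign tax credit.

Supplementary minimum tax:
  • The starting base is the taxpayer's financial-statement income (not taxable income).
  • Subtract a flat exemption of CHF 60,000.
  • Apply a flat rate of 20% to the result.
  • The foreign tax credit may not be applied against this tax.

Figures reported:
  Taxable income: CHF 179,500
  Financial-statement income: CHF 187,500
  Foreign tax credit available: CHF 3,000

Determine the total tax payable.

CHF 28,125

Supplementary minimum tax:
  Base (financial-statement income): CHF 187,500
  Less exemption CHF 60,000 → base CHF 127,500
  CHF 127,500 × 20% = CHF 25,500

Mainline income levy:
  CHF 52,000 × 8% = CHF 4,160
  CHF 77,000 × 16% = CHF 12,320
  CHF 50,500 × 29% = CHF 14,645
  → CHF 31,125
  Less foreign tax credit CHF 3,000 → CHF 28,125

CHF 28,125 > CHF 25,500, so the mainline income levy governs.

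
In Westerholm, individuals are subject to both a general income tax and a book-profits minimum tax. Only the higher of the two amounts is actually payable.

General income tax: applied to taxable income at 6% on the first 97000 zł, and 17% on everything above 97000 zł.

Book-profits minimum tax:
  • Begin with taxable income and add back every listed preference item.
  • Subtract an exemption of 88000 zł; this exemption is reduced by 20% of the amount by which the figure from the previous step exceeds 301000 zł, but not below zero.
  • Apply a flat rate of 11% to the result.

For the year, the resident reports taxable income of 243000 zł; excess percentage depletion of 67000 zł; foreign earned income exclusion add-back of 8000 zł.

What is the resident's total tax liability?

General income tax:
  97000 zł × 6% = 5820 zł
  146000 zł × 17% = 24820 zł
  → 30640 zł

Book-profits minimum tax:
  Adjusted income: 243000 zł + 67000 zł + 8000 zł = 318000 zł
  Exemption: 88000 zł − 20% × (318000 zł − 301000 zł) = 88000 zł − 3400 zł = 84600 zł
  Base: 318000 zł − 84600 zł = 233400 zł
  233400 zł × 11% = 25674 zł

30640 zł > 25674 zł, so the general income tax governs.

30640 zł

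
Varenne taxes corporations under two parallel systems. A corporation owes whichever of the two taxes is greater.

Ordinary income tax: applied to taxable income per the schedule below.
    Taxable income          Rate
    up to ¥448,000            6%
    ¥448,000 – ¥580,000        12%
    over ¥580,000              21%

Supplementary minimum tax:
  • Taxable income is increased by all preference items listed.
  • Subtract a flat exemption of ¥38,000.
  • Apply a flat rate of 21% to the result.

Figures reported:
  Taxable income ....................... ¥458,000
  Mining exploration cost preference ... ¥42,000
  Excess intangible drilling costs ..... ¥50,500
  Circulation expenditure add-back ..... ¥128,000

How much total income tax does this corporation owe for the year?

¥134,505

Supplementary minimum tax:
  Adjusted income: ¥458,000 + ¥42,000 + ¥50,500 + ¥128,000 = ¥678,500
  Less exemption ¥38,000 → base ¥640,500
  ¥640,500 × 21% = ¥134,505

Ordinary income tax:
  ¥448,000 × 6% = ¥26,880
  ¥10,000 × 12% = ¥1,200
  → ¥28,080

¥134,505 > ¥28,080, so the supplementary minimum tax is the binding amount.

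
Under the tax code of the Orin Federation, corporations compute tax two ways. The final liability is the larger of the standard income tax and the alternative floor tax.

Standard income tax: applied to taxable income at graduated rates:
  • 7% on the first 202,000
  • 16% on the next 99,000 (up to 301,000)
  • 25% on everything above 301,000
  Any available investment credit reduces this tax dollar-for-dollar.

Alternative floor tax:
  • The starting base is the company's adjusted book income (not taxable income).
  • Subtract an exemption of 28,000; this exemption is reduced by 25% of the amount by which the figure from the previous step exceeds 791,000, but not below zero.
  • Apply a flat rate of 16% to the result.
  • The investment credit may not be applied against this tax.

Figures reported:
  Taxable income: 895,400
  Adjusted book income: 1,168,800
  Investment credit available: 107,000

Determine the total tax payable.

Standard income tax:
  202,000 × 7% = 14,140
  99,000 × 16% = 15,840
  594,400 × 25% = 148,600
  → 178,580
  Less investment credit 107,000 → 71,580

Alternative floor tax:
  Base (adjusted book income): 1,168,800
  Exemption: 25% × (1,168,800 − 791,000) = 94,450 ≥ 28,000, so the exemption is fully phased out
  Base: 1,168,800 − 0 = 1,168,800
  1,168,800 × 16% = 187,008

187,008 > 71,580, so the alternative floor tax is the binding amount.

187,008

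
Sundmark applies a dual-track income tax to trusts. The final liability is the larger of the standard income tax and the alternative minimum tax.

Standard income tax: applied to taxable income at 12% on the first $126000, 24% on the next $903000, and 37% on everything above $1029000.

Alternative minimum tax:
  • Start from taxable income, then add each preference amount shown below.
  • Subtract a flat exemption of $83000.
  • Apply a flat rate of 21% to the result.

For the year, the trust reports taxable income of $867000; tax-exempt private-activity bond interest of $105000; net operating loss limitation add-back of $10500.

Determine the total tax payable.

Alternative minimum tax:
  Adjusted income: $867000 + $105000 + $10500 = $982500
  Less exemption $83000 → base $899500
  $899500 × 21% = $188895

Standard income tax:
  $126000 × 12% = $15120
  $741000 × 24% = $177840
  → $192960

$192960 > $188895, so the standard income tax governs.

$192960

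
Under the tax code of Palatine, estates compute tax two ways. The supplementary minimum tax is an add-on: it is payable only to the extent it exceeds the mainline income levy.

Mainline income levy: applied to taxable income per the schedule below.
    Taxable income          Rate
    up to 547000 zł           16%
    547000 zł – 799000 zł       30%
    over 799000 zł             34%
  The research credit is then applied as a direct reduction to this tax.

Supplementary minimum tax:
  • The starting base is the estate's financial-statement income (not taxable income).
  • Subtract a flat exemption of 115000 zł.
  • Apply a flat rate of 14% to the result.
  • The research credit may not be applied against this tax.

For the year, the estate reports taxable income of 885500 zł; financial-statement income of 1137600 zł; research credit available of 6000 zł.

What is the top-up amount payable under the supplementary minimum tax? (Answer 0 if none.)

0 zł

Supplementary minimum tax:
  Base (financial-statement income): 1137600 zł
  Less exemption 115000 zł → base 1022600 zł
  1022600 zł × 14% = 143164 zł

Mainline income levy:
  547000 zł × 16% = 87520 zł
  252000 zł × 30% = 75600 zł
  86500 zł × 34% = 29410 zł
  → 192530 zł
  Less research credit 6000 zł → 186530 zł

143164 zł ≤ 186530 zł, so no add-on is due.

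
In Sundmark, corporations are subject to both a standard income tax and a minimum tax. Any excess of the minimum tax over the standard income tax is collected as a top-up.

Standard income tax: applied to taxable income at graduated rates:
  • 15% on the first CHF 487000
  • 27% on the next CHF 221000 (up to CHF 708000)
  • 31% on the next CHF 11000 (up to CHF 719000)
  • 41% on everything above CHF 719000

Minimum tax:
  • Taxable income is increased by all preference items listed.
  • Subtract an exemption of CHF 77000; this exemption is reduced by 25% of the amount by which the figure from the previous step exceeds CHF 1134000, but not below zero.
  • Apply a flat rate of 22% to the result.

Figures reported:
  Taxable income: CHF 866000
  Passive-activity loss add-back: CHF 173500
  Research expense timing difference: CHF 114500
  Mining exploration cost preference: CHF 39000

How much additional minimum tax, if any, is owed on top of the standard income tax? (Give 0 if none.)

Minimum tax:
  Adjusted income: CHF 866000 + CHF 173500 + CHF 114500 + CHF 39000 = CHF 1193000
  Exemption: CHF 77000 − 25% × (CHF 1193000 − CHF 1134000) = CHF 77000 − CHF 14750 = CHF 62250
  Base: CHF 1193000 − CHF 62250 = CHF 1130750
  CHF 1130750 × 22% = CHF 248765

Standard income tax:
  CHF 487000 × 15% = CHF 73050
  CHF 221000 × 27% = CHF 59670
  CHF 11000 × 31% = CHF 3410
  CHF 147000 × 41% = CHF 60270
  → CHF 196400

Excess of minimum tax over standard income tax: CHF 248765 − CHF 196400 = CHF 52365.

CHF 52365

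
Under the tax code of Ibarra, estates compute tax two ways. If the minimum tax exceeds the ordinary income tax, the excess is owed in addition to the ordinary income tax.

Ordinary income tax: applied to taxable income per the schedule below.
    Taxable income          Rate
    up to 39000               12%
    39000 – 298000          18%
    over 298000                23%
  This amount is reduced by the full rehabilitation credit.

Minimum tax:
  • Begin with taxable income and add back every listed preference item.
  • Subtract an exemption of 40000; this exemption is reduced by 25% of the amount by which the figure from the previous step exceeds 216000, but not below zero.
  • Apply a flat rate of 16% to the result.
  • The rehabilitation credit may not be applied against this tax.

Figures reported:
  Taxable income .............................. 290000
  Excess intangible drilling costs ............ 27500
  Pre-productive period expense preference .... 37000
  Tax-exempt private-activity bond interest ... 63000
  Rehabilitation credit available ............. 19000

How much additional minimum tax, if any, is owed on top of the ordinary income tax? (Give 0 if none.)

Ordinary income tax:
  39000 × 12% = 4680
  251000 × 18% = 45180
  → 49860
  Less rehabilitation credit 19000 → 30860

Minimum tax:
  Adjusted income: 290000 + 27500 + 37000 + 63000 = 417500
  Exemption: 25% × (417500 − 216000) = 50375 ≥ 40000, so the exemption is fully phased out
  Base: 417500 − 0 = 417500
  417500 × 16% = 66800

Excess of minimum tax over ordinary income tax: 66800 − 30860 = 35940.

35940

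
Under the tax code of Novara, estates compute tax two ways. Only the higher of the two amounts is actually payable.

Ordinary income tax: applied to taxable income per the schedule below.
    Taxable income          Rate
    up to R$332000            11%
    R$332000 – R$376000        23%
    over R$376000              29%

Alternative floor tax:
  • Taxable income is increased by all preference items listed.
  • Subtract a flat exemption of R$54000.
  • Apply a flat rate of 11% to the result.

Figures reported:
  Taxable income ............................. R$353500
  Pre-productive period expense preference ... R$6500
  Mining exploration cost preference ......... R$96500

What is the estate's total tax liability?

R$44275

Ordinary income tax:
  R$332000 × 11% = R$36520
  R$21500 × 23% = R$4945
  → R$41465

Alternative floor tax:
  Adjusted income: R$353500 + R$6500 + R$96500 = R$456500
  Less exemption R$54000 → base R$402500
  R$402500 × 11% = R$44275

R$44275 > R$41465, so the alternative floor tax is the binding amount.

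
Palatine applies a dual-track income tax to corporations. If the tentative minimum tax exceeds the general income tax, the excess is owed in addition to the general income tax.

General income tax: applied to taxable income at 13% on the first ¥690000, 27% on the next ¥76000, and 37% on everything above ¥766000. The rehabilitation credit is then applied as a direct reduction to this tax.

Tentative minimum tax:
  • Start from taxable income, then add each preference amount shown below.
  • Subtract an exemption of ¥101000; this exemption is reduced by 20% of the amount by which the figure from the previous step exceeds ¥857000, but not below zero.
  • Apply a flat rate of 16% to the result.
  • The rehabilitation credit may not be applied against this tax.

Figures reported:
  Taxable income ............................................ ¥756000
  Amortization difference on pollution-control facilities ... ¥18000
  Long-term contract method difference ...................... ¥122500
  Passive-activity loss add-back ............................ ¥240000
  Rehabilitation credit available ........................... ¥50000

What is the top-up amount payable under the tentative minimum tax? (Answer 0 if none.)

Tentative minimum tax:
  Adjusted income: ¥756000 + ¥18000 + ¥122500 + ¥240000 = ¥1136500
  Exemption: ¥101000 − 20% × (¥1136500 − ¥857000) = ¥101000 − ¥55900 = ¥45100
  Base: ¥1136500 − ¥45100 = ¥1091400
  ¥1091400 × 16% = ¥174624

General income tax:
  ¥690000 × 13% = ¥89700
  ¥66000 × 27% = ¥17820
  → ¥107520
  Less rehabilitation credit ¥50000 → ¥57520

Excess of tentative minimum tax over general income tax: ¥174624 − ¥57520 = ¥117104.

¥117104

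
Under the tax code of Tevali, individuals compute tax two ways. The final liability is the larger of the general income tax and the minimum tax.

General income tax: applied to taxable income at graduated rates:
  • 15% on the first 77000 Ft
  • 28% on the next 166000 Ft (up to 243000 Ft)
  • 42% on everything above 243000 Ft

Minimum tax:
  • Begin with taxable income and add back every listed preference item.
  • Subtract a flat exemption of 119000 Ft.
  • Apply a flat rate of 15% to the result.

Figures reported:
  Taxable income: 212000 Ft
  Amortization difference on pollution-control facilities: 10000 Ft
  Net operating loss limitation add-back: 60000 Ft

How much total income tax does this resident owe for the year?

General income tax:
  77000 Ft × 15% = 11550 Ft
  135000 Ft × 28% = 37800 Ft
  → 49350 Ft

Minimum tax:
  Adjusted income: 212000 Ft + 10000 Ft + 60000 Ft = 282000 Ft
  Less exemption 119000 Ft → base 163000 Ft
  163000 Ft × 15% = 24450 Ft

49350 Ft > 24450 Ft, so the general income tax governs.

49350 Ft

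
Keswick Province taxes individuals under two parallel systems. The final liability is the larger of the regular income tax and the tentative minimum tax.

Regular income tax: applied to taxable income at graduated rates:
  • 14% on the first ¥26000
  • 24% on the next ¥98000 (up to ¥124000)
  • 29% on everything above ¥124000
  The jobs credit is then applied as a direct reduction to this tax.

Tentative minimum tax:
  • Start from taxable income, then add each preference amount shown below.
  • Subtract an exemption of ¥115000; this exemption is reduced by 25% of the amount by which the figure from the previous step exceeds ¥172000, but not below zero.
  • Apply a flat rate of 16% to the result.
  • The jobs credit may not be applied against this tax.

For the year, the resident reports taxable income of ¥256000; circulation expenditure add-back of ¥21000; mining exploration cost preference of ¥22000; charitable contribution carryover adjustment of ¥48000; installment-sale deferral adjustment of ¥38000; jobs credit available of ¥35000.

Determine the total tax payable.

Tentative minimum tax:
  Adjusted income: ¥256000 + ¥21000 + ¥22000 + ¥48000 + ¥38000 = ¥385000
  Exemption: ¥115000 − 25% × (¥385000 − ¥172000) = ¥115000 − ¥53250 = ¥61750
  Base: ¥385000 − ¥61750 = ¥323250
  ¥323250 × 16% = ¥51720

Regular income tax:
  ¥26000 × 14% = ¥3640
  ¥98000 × 24% = ¥23520
  ¥132000 × 29% = ¥38280
  → ¥65440
  Less jobs credit ¥35000 → ¥30440

¥51720 > ¥30440, so the tentative minimum tax is the binding amount.

¥51720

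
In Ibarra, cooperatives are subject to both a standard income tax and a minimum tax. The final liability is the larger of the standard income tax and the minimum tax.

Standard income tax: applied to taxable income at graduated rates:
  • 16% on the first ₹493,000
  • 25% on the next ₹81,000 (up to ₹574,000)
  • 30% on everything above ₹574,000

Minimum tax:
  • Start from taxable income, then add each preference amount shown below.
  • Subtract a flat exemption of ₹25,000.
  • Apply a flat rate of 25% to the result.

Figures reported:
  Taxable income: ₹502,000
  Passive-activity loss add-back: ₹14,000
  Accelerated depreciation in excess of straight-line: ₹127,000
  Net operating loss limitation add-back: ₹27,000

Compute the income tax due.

₹161,250

Minimum tax:
  Adjusted income: ₹502,000 + ₹14,000 + ₹127,000 + ₹27,000 = ₹670,000
  Less exemption ₹25,000 → base ₹645,000
  ₹645,000 × 25% = ₹161,250

Standard income tax:
  ₹493,000 × 16% = ₹78,880
  ₹9,000 × 25% = ₹2,250
  → ₹81,130

₹161,250 > ₹81,130, so the minimum tax is the binding amount.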